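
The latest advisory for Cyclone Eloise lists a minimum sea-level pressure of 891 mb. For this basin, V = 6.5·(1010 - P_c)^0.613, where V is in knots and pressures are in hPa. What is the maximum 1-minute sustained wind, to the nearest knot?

122 kt

ΔP = 1010 − 891 = 119 mb.
119^0.613 ≈ 18.720.
V ≈ 6.5 × 18.720 ≈ 121.7 kt.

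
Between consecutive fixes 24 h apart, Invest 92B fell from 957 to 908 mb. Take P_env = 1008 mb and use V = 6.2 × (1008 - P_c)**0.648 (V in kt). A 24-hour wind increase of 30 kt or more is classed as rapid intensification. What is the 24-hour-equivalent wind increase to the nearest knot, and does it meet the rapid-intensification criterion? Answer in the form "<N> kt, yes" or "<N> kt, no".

43 kt, yes

V₁: ΔP = 51, V ≈ 6.2 × 51^0.648 ≈ 79.23 kt.
V₂: ΔP = 100, V ≈ 6.2 × 100^0.648 ≈ 122.57 kt.
ΔV over 24 h = 43.34 kt → 24 h equivalent = 43.34 × 24/24 ≈ 43.34 kt.
43 kt ≥ 30 kt ⇒ rapid intensification.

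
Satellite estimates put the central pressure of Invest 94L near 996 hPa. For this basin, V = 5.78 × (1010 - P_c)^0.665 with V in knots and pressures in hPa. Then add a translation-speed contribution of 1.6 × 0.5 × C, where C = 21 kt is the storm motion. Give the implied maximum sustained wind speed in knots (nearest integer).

ΔP = 1010 − 996 = 14 hPa.
14^0.665 ≈ 5.783.
V ≈ 5.78 × 5.783 ≈ 33.4 kt.
Translation term: 1.6 × 0.5 × 21 = 16.8 kt.
Corrected V ≈ 50.2 kt → 50 kt.

50 kt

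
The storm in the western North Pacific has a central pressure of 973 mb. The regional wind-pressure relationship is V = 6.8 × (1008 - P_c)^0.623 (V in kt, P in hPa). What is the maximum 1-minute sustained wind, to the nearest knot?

ΔP = 1008 − 973 = 35 mb.
35^0.623 ≈ 9.161.
V ≈ 6.8 × 9.161 ≈ 62.3 kt.

62 kt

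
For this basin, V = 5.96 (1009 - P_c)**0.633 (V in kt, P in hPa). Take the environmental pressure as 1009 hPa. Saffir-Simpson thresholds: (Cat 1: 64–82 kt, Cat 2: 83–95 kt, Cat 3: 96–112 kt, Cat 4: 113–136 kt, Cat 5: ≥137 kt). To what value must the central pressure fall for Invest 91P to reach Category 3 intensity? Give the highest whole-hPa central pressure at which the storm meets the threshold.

928 hPa

Category 3 begins at V = 96 kt.
Required ΔP = (96/5.96)^(1/0.633) = 16.107^1.580 ≈ 80.69 hPa.
P_c ≤ 1009 − 80.69 = 928.31, so the highest integer P_c is 928 hPa.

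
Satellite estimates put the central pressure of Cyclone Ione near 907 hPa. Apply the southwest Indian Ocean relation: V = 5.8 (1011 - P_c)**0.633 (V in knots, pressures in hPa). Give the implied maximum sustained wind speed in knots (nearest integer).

ΔP = 1011 − 907 = 104 hPa.
104^0.633 ≈ 18.914.
V ≈ 5.8 × 18.914 ≈ 109.7 kt.

110 kt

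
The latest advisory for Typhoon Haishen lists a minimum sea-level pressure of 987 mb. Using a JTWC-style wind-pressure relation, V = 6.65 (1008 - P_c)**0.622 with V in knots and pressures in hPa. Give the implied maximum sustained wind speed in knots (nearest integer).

44 kt

ΔP = 1008 − 987 = 21 mb.
21^0.622 ≈ 6.644.
V ≈ 6.65 × 6.644 ≈ 44.2 kt.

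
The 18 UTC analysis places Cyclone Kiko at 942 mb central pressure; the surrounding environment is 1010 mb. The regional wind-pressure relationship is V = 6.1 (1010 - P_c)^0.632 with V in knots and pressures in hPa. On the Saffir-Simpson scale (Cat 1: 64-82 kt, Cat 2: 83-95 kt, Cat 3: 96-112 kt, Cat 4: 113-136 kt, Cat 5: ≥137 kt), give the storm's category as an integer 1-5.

ΔP = 1010 − 942 = 68 mb.
V ≈ 6.1 × 68^0.632 = 6.1 × 14.39 ≈ 88 kt.
88 kt falls in the Category 2 band.

2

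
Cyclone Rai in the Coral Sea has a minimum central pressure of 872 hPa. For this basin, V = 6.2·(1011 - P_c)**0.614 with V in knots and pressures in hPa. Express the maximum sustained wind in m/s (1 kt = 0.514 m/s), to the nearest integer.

66 m/s

ΔP = 1011 − 872 = 139 hPa.
V ≈ 6.2 × 139^0.614 = 6.2 × 20.692 ≈ 128.293 kt.
128.293 × 0.514 ≈ 65.94 m/s → 66 m/s.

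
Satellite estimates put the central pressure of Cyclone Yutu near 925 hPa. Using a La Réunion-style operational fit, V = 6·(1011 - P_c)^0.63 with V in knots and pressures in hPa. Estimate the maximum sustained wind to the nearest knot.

ΔP = 1011 − 925 = 86 hPa.
86^0.63 ≈ 16.548.
V ≈ 6 × 16.548 ≈ 99.3 kt.

99 kt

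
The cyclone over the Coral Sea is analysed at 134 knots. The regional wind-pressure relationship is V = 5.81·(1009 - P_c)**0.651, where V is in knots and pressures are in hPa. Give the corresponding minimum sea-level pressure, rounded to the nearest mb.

ΔP = (V / 5.81)^(1/0.651) = (134/5.81)^1.536.
134/5.81 = 23.064; 23.064^1.536 ≈ 124.05 mb.
P_c = 1009 − 124.05 = 884.95 ≈ 885 mb.

885 mb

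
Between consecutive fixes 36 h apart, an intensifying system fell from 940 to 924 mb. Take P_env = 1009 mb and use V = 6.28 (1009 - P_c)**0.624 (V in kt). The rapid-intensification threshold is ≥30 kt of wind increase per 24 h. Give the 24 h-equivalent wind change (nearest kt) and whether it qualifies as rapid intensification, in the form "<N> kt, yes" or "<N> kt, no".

V₁: ΔP = 69, V ≈ 6.28 × 69^0.624 ≈ 88.19 kt.
V₂: ΔP = 85, V ≈ 6.28 × 85^0.624 ≈ 100.44 kt.
ΔV over 36 h = 12.25 kt → 24 h equivalent = 12.25 × 24/36 ≈ 8.17 kt.
8 kt < 30 kt ⇒ not rapid intensification.

8 kt, no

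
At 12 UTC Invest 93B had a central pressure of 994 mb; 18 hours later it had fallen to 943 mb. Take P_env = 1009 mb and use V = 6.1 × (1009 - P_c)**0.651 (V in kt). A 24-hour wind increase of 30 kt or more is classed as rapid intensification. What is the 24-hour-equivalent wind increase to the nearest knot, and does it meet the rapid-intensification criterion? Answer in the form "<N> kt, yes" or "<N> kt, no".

77 kt, yes

V₁: ΔP = 15, V ≈ 6.1 × 15^0.651 ≈ 35.56 kt.
V₂: ΔP = 66, V ≈ 6.1 × 66^0.651 ≈ 93.29 kt.
ΔV over 18 h = 57.73 kt → 24 h equivalent = 57.73 × 24/18 ≈ 76.97 kt.
77 kt ≥ 30 kt ⇒ rapid intensification.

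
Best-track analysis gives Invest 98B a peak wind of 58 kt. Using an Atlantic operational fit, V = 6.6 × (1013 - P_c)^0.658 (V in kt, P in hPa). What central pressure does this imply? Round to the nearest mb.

986 mb

ΔP = (V / 6.6)^(1/0.658) = (58/6.6)^1.520.
58/6.6 = 8.788; 8.788^1.520 ≈ 27.19 mb.
P_c = 1013 − 27.19 = 985.81 ≈ 986 mb.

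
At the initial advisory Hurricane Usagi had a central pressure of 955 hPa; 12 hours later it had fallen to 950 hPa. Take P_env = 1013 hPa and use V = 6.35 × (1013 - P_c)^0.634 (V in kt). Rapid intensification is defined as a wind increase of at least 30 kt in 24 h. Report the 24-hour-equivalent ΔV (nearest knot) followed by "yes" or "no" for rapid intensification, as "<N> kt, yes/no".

V₁: ΔP = 58, V ≈ 6.35 × 58^0.634 ≈ 83.33 kt.
V₂: ΔP = 63, V ≈ 6.35 × 63^0.634 ≈ 87.81 kt.
ΔV over 12 h = 4.48 kt → 24 h equivalent = 4.48 × 24/12 ≈ 8.96 kt.
9 kt < 30 kt ⇒ not rapid intensification.

9 kt, no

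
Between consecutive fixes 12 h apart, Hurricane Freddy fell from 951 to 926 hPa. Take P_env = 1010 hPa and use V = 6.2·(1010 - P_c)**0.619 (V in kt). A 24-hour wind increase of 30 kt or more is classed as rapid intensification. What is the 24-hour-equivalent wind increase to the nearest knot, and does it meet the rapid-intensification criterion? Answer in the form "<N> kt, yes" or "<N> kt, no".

38 kt, yes

V₁: ΔP = 59, V ≈ 6.2 × 59^0.619 ≈ 77.37 kt.
V₂: ΔP = 84, V ≈ 6.2 × 84^0.619 ≈ 96.28 kt.
ΔV over 12 h = 18.91 kt → 24 h equivalent = 18.91 × 24/12 ≈ 37.82 kt.
38 kt ≥ 30 kt ⇒ rapid intensification.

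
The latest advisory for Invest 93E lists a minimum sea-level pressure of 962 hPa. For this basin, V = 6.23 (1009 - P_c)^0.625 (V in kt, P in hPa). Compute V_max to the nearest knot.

69 kt

ΔP = 1009 − 962 = 47 hPa.
47^0.625 ≈ 11.093.
V ≈ 6.23 × 11.093 ≈ 69.1 kt.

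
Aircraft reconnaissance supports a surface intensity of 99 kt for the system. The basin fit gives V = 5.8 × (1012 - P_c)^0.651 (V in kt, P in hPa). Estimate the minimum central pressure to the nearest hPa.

ΔP = (V / 5.8)^(1/0.651) = (99/5.8)^1.536.
99/5.8 = 17.069; 17.069^1.536 ≈ 78.13 hPa.
P_c = 1012 − 78.13 = 933.87 ≈ 934 hPa.

934 hPa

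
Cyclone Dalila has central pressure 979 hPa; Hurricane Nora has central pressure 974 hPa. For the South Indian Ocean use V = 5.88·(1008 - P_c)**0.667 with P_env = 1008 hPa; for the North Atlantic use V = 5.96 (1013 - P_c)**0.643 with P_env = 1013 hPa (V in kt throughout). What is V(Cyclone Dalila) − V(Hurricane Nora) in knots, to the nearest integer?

Cyclone Dalila: ΔP = 29; V ≈ 5.88 × 29^0.667 ≈ 55.56 kt.
Hurricane Nora: ΔP = 39; V ≈ 5.96 × 39^0.643 ≈ 62.85 kt.
Difference ≈ 55.56 − 62.85 = -7.29 → -7 kt.

-7 kt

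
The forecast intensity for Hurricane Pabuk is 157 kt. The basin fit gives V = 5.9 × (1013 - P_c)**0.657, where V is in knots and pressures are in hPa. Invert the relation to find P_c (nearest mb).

ΔP = (V / 5.9)^(1/0.657) = (157/5.9)^1.522.
157/5.9 = 26.610; 26.610^1.522 ≈ 147.58 mb.
P_c = 1013 − 147.58 = 865.42 ≈ 865 mb.

865 mb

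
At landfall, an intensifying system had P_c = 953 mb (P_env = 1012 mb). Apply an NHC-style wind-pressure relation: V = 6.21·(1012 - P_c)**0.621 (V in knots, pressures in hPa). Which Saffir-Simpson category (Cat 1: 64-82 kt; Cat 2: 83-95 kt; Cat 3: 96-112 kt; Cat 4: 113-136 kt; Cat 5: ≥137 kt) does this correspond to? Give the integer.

ΔP = 1012 − 953 = 59 mb.
V ≈ 6.21 × 59^0.621 = 6.21 × 12.58 ≈ 78 kt.
78 kt falls in the Category 1 band.

1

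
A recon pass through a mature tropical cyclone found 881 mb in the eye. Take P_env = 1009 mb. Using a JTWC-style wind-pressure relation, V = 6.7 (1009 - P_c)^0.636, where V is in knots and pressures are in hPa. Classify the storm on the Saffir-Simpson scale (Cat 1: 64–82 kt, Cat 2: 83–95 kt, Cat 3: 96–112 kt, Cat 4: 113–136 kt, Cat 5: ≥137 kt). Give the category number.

5

ΔP = 1009 − 881 = 128 mb.
V ≈ 6.7 × 128^0.636 = 6.7 × 21.89 ≈ 147 kt.
147 kt falls in the Category 5 band.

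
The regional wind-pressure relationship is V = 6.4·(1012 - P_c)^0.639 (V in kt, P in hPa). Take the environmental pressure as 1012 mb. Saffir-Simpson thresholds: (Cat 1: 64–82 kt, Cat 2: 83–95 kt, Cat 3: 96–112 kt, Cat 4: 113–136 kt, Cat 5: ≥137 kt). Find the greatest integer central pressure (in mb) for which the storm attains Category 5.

891 mb

Category 5 begins at V = 137 kt.
Required ΔP = (137/6.4)^(1/0.639) = 21.406^1.565 ≈ 120.84 mb.
P_c ≤ 1012 − 120.84 = 891.16, so the highest integer P_c is 891 mb.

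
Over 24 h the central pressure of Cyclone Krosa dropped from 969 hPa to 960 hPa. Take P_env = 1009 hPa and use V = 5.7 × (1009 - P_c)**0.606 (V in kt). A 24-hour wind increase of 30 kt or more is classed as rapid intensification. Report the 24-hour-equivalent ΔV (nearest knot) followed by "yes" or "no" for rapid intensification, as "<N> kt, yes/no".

7 kt, no

V₁: ΔP = 40, V ≈ 5.7 × 40^0.606 ≈ 53.30 kt.
V₂: ΔP = 49, V ≈ 5.7 × 49^0.606 ≈ 60.27 kt.
ΔV over 24 h = 6.97 kt → 24 h equivalent = 6.97 × 24/24 ≈ 6.97 kt.
7 kt < 30 kt ⇒ not rapid intensification.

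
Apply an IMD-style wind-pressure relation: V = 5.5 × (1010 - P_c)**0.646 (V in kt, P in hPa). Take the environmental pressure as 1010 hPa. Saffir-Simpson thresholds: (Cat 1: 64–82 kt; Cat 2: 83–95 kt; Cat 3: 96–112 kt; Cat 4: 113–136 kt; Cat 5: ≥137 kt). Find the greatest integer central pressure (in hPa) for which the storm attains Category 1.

965 hPa

Category 1 begins at V = 64 kt.
Required ΔP = (64/5.5)^(1/0.646) = 11.636^1.548 ≈ 44.66 hPa.
P_c ≤ 1010 − 44.66 = 965.34, so the highest integer P_c is 965 hPa.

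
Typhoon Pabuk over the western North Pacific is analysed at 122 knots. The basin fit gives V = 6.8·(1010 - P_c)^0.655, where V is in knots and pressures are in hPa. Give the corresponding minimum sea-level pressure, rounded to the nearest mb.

ΔP = (V / 6.8)^(1/0.655) = (122/6.8)^1.527.
122/6.8 = 17.941; 17.941^1.527 ≈ 82.09 mb.
P_c = 1010 − 82.09 = 927.91 ≈ 928 mb.

928 mb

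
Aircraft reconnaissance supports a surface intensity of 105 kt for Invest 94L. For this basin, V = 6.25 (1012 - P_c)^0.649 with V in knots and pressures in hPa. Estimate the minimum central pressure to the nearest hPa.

ΔP = (V / 6.25)^(1/0.649) = (105/6.25)^1.541.
105/6.25 = 16.800; 16.800^1.541 ≈ 77.27 hPa.
P_c = 1012 − 77.27 = 934.73 ≈ 935 hPa.

935 hPa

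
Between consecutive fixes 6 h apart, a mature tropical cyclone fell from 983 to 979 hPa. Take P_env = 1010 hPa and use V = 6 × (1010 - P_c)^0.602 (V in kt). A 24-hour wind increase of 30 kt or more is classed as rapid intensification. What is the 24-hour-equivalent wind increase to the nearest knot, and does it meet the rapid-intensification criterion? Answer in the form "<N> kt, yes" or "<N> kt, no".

15 kt, no

V₁: ΔP = 27, V ≈ 6 × 27^0.602 ≈ 43.63 kt.
V₂: ΔP = 31, V ≈ 6 × 31^0.602 ≈ 47.42 kt.
ΔV over 6 h = 3.79 kt → 24 h equivalent = 3.79 × 24/6 ≈ 15.16 kt.
15 kt < 30 kt ⇒ not rapid intensification.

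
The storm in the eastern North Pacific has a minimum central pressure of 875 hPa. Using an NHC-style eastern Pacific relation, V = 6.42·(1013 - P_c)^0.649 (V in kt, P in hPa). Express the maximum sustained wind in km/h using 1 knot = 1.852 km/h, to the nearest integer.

ΔP = 1013 − 875 = 138 hPa.
V ≈ 6.42 × 138^0.649 = 6.42 × 24.478 ≈ 157.151 kt.
157.151 × 1.852 ≈ 291.04 km/h → 291 km/h.

291 km/h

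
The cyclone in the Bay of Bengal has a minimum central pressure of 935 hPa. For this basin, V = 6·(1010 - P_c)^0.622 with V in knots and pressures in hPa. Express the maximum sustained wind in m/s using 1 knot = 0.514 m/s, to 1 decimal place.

45.2 m/s

ΔP = 1010 − 935 = 75 hPa.
V ≈ 6 × 75^0.622 = 6 × 14.665 ≈ 87.991 kt.
87.991 × 0.514 ≈ 45.23 m/s → 45.2 m/s.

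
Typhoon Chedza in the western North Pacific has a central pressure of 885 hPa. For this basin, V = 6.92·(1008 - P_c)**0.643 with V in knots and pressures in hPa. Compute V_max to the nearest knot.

153 kt

ΔP = 1008 − 885 = 123 hPa.
123^0.643 ≈ 22.070.
V ≈ 6.92 × 22.070 ≈ 152.7 kt.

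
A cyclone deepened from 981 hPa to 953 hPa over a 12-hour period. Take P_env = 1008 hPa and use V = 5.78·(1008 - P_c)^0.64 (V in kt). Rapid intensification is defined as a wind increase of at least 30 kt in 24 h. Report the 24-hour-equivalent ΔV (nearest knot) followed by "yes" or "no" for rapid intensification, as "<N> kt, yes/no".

55 kt, yes

V₁: ΔP = 27, V ≈ 5.78 × 27^0.64 ≈ 47.64 kt.
V₂: ΔP = 55, V ≈ 5.78 × 55^0.64 ≈ 75.12 kt.
ΔV over 12 h = 27.48 kt → 24 h equivalent = 27.48 × 24/12 ≈ 54.96 kt.
55 kt ≥ 30 kt ⇒ rapid intensification.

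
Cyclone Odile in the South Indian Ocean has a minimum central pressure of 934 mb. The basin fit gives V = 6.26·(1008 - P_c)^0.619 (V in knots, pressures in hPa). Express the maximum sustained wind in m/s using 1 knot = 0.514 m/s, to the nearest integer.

ΔP = 1008 − 934 = 74 mb.
V ≈ 6.26 × 74^0.619 = 6.26 × 14.357 ≈ 89.873 kt.
89.873 × 0.514 ≈ 46.19 m/s → 46 m/s.

46 m/s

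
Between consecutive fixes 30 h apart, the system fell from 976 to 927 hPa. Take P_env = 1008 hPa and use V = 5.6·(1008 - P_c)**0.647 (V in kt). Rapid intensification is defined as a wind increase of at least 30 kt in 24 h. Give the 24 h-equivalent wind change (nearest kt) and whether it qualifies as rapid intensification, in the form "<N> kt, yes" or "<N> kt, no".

V₁: ΔP = 32, V ≈ 5.6 × 32^0.647 ≈ 52.73 kt.
V₂: ΔP = 81, V ≈ 5.6 × 81^0.647 ≈ 96.16 kt.
ΔV over 30 h = 43.43 kt → 24 h equivalent = 43.43 × 24/30 ≈ 34.74 kt.
35 kt ≥ 30 kt ⇒ rapid intensification.

35 kt, yes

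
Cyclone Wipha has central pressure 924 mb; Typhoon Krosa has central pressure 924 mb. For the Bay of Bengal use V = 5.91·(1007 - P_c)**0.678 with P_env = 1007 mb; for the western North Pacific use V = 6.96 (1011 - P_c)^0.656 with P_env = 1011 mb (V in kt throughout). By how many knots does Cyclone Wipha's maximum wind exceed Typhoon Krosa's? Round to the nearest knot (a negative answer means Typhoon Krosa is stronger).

-12 kt

Cyclone Wipha: ΔP = 83; V ≈ 5.91 × 83^0.678 ≈ 118.23 kt.
Typhoon Krosa: ΔP = 87; V ≈ 6.96 × 87^0.656 ≈ 130.30 kt.
Difference ≈ 118.23 − 130.30 = -12.07 → -12 kt.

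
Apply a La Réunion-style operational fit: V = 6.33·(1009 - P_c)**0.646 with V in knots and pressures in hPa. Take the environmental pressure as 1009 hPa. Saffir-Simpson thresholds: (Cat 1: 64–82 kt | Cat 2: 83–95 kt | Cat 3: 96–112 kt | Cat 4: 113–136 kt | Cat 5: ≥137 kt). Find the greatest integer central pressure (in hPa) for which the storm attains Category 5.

Category 5 begins at V = 137 kt.
Required ΔP = (137/6.33)^(1/0.646) = 21.643^1.548 ≈ 116.70 hPa.
P_c ≤ 1009 − 116.70 = 892.30, so the highest integer P_c is 892 hPa.

892 hPa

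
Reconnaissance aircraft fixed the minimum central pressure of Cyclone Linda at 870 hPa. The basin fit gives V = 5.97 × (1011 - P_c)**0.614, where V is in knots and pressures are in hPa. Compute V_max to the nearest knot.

ΔP = 1011 − 870 = 141 hPa.
141^0.614 ≈ 20.875.
V ≈ 5.97 × 20.875 ≈ 124.6 kt.

125 kt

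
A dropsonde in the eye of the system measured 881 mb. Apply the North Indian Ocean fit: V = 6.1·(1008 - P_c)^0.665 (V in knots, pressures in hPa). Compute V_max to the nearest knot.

ΔP = 1008 − 881 = 127 mb.
127^0.665 ≈ 25.063.
V ≈ 6.1 × 25.063 ≈ 152.9 kt.

153 kt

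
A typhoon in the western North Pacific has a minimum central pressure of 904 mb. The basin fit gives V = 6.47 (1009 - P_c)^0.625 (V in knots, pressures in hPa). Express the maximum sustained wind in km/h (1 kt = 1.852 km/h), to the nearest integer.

ΔP = 1009 − 904 = 105 mb.
V ≈ 6.47 × 105^0.625 = 6.47 × 18.333 ≈ 118.617 kt.
118.617 × 1.852 ≈ 219.68 km/h → 220 km/h.

220 km/h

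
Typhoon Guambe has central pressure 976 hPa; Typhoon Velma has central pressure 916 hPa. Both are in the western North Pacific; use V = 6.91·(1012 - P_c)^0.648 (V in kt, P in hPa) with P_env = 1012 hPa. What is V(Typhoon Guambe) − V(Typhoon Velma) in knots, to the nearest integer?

Typhoon Guambe: ΔP = 36; V ≈ 6.91 × 36^0.648 ≈ 70.46 kt.
Typhoon Velma: ΔP = 96; V ≈ 6.91 × 96^0.648 ≈ 133.04 kt.
Difference ≈ 70.46 − 133.04 = -62.58 → -63 kt.

-63 kt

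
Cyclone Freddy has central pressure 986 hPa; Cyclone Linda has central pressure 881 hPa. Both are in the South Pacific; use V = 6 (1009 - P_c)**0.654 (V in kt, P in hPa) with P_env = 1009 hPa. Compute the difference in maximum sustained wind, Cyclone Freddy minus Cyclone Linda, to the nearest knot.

Cyclone Freddy: ΔP = 23; V ≈ 6 × 23^0.654 ≈ 46.64 kt.
Cyclone Linda: ΔP = 128; V ≈ 6 × 128^0.654 ≈ 143.31 kt.
Difference ≈ 46.64 − 143.31 = -96.67 → -97 kt.

-97 kt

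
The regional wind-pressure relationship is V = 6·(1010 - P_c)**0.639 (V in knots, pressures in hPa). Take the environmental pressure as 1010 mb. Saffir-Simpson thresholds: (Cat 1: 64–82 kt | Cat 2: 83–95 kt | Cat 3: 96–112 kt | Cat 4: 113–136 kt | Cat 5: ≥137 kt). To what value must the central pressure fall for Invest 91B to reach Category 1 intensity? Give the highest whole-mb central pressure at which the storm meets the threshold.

969 mb

Category 1 begins at V = 64 kt.
Required ΔP = (64/6)^(1/0.639) = 10.667^1.565 ≈ 40.63 mb.
P_c ≤ 1010 − 40.63 = 969.37, so the highest integer P_c is 969 mb.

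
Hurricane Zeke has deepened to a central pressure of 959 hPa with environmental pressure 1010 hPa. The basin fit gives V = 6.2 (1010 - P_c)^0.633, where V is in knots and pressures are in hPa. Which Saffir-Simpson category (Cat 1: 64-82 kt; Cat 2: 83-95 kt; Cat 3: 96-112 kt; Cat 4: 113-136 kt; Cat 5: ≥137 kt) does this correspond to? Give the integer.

1

ΔP = 1010 − 959 = 51 hPa.
V ≈ 6.2 × 51^0.633 = 6.2 × 12.05 ≈ 75 kt.
75 kt falls in the Category 1 band.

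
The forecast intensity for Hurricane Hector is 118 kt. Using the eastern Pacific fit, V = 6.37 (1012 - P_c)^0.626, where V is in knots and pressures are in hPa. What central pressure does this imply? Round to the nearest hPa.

906 hPa

ΔP = (V / 6.37)^(1/0.626) = (118/6.37)^1.597.
118/6.37 = 18.524; 18.524^1.597 ≈ 105.96 hPa.
P_c = 1012 − 105.96 = 906.04 ≈ 906 hPa.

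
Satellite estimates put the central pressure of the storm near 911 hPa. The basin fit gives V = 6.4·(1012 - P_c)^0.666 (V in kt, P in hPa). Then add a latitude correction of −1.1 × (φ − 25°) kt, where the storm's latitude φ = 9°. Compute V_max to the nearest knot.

156 kt

ΔP = 1012 − 911 = 101 hPa.
101^0.666 ≈ 21.621.
V ≈ 6.4 × 21.621 ≈ 138.4 kt.
Latitude correction: −1.1 × (9 − 25) = 17.6 kt.
Corrected V ≈ 156 kt → 156 kt.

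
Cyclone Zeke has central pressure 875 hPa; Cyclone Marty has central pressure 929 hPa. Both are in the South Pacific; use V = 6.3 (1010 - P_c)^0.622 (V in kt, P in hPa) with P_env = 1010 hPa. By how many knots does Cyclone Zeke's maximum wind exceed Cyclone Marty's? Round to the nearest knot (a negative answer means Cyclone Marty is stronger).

36 kt

Cyclone Zeke: ΔP = 135; V ≈ 6.3 × 135^0.622 ≈ 133.17 kt.
Cyclone Marty: ΔP = 81; V ≈ 6.3 × 81^0.622 ≈ 96.92 kt.
Difference ≈ 133.17 − 96.92 = 36.25 → 36 kt.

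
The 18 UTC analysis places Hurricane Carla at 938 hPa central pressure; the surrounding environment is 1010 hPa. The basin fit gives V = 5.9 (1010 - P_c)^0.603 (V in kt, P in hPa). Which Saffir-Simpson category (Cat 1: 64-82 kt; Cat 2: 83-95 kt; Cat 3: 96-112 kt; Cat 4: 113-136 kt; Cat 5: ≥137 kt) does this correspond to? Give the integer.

1

ΔP = 1010 − 938 = 72 hPa.
V ≈ 5.9 × 72^0.603 = 5.9 × 13.18 ≈ 78 kt.
78 kt falls in the Category 1 band.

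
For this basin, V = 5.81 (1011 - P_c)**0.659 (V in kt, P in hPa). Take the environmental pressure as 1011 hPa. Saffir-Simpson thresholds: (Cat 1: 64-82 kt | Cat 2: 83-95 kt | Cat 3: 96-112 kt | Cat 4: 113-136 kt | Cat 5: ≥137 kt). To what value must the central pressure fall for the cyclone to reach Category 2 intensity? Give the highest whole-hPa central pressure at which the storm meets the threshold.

954 hPa

Category 2 begins at V = 83 kt.
Required ΔP = (83/5.81)^(1/0.659) = 14.286^1.517 ≈ 56.56 hPa.
P_c ≤ 1011 − 56.56 = 954.44, so the highest integer P_c is 954 hPa.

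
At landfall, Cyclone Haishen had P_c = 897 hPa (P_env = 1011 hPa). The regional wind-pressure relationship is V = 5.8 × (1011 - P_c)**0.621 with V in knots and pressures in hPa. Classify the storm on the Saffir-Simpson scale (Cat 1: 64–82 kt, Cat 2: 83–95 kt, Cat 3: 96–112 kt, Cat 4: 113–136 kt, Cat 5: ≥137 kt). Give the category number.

ΔP = 1011 − 897 = 114 hPa.
V ≈ 5.8 × 114^0.621 = 5.8 × 18.94 ≈ 110 kt.
110 kt falls in the Category 3 band.

3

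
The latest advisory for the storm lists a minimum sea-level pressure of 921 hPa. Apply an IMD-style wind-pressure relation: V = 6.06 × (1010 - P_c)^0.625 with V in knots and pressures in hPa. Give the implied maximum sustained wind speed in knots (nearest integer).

ΔP = 1010 − 921 = 89 hPa.
89^0.625 ≈ 16.534.
V ≈ 6.06 × 16.534 ≈ 100.2 kt.

100 kt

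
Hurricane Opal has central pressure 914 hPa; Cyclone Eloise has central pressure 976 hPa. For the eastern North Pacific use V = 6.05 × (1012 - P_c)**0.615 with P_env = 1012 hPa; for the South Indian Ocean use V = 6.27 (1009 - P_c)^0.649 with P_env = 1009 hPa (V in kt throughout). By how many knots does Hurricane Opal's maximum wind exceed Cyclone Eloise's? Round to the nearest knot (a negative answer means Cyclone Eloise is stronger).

Hurricane Opal: ΔP = 98; V ≈ 6.05 × 98^0.615 ≈ 101.48 kt.
Cyclone Eloise: ΔP = 33; V ≈ 6.27 × 33^0.649 ≈ 60.64 kt.
Difference ≈ 101.48 − 60.64 = 40.84 → 41 kt.

41 kt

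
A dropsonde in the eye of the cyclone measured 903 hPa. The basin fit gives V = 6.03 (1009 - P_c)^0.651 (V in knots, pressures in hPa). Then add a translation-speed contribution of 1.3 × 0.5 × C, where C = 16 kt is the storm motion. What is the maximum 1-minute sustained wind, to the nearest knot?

136 kt

ΔP = 1009 − 903 = 106 hPa.
106^0.651 ≈ 20.820.
V ≈ 6.03 × 20.820 ≈ 125.5 kt.
Translation term: 1.3 × 0.5 × 16 = 10.4 kt.
Corrected V ≈ 135.9 kt → 136 kt.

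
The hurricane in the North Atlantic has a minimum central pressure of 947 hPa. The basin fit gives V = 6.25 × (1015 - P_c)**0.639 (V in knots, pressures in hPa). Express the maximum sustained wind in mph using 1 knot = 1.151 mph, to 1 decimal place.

ΔP = 1015 − 947 = 68 hPa.
V ≈ 6.25 × 68^0.639 = 6.25 × 14.824 ≈ 92.652 kt.
92.652 × 1.151 ≈ 106.64 mph → 106.6 mph.

106.6 mph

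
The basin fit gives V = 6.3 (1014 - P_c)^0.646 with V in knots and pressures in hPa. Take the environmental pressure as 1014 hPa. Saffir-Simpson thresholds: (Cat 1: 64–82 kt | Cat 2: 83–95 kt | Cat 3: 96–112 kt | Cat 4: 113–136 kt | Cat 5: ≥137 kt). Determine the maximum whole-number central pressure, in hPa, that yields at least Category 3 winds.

946 hPa

Category 3 begins at V = 96 kt.
Required ΔP = (96/6.3)^(1/0.646) = 15.238^1.548 ≈ 67.79 hPa.
P_c ≤ 1014 − 67.79 = 946.21, so the highest integer P_c is 946 hPa.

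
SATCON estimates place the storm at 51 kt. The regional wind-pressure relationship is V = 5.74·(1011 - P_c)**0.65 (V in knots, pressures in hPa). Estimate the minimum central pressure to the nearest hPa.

982 hPa

ΔP = (V / 5.74)^(1/0.65) = (51/5.74)^1.538.
51/5.74 = 8.885; 8.885^1.538 ≈ 28.81 hPa.
P_c = 1011 − 28.81 = 982.19 ≈ 982 hPa.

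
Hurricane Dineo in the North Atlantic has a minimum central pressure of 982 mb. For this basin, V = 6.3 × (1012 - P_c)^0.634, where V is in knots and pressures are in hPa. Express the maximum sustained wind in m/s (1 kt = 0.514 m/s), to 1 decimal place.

ΔP = 1012 − 982 = 30 mb.
V ≈ 6.3 × 30^0.634 = 6.3 × 8.640 ≈ 54.430 kt.
54.430 × 0.514 ≈ 27.98 m/s → 28.0 m/s.

28.0 m/s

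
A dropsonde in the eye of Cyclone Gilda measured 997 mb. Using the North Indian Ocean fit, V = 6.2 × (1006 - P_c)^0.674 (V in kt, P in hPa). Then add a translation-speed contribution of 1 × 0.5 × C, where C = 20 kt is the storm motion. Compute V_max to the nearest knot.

37 kt

ΔP = 1006 − 997 = 9 mb.
9^0.674 ≈ 4.397.
V ≈ 6.2 × 4.397 ≈ 27.3 kt.
Translation term: 1 × 0.5 × 20 = 10 kt.
Corrected V ≈ 37.3 kt → 37 kt.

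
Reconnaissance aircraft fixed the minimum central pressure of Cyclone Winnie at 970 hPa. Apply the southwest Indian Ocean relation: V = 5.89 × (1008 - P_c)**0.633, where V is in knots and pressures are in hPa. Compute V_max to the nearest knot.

ΔP = 1008 − 970 = 38 hPa.
38^0.633 ≈ 10.000.
V ≈ 5.89 × 10.000 ≈ 58.9 kt.

59 kt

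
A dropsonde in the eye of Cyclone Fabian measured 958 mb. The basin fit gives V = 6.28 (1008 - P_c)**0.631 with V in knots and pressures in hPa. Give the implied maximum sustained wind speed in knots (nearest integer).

74 kt

ΔP = 1008 − 958 = 50 mb.
50^0.631 ≈ 11.805.
V ≈ 6.28 × 11.805 ≈ 74.1 kt.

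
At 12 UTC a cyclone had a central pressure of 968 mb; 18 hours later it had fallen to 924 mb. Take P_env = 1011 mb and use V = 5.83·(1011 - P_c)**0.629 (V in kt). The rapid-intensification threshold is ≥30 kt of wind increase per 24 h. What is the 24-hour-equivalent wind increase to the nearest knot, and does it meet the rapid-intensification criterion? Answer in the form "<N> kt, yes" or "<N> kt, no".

46 kt, yes

V₁: ΔP = 43, V ≈ 5.83 × 43^0.629 ≈ 62.10 kt.
V₂: ΔP = 87, V ≈ 5.83 × 87^0.629 ≈ 96.74 kt.
ΔV over 18 h = 34.64 kt → 24 h equivalent = 34.64 × 24/18 ≈ 46.19 kt.
46 kt ≥ 30 kt ⇒ rapid intensification.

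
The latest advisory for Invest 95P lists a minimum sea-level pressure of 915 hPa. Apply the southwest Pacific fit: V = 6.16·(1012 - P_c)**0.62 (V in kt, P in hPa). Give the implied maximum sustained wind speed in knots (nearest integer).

105 kt

ΔP = 1012 − 915 = 97 hPa.
97^0.62 ≈ 17.053.
V ≈ 6.16 × 17.053 ≈ 105.0 kt.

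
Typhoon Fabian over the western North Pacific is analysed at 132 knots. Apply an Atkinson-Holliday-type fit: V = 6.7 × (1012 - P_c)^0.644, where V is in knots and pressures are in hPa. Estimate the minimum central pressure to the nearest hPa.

910 hPa

ΔP = (V / 6.7)^(1/0.644) = (132/6.7)^1.553.
132/6.7 = 19.701; 19.701^1.553 ≈ 102.35 hPa.
P_c = 1012 − 102.35 = 909.65 ≈ 910 hPa.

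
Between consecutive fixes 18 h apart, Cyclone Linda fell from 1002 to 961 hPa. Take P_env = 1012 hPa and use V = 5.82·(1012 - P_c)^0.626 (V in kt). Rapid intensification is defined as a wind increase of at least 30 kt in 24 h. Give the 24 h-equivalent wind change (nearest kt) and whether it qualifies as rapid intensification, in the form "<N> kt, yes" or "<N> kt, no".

V₁: ΔP = 10, V ≈ 5.82 × 10^0.626 ≈ 24.60 kt.
V₂: ΔP = 51, V ≈ 5.82 × 51^0.626 ≈ 68.21 kt.
ΔV over 18 h = 43.61 kt → 24 h equivalent = 43.61 × 24/18 ≈ 58.15 kt.
58 kt ≥ 30 kt ⇒ rapid intensification.

58 kt, yes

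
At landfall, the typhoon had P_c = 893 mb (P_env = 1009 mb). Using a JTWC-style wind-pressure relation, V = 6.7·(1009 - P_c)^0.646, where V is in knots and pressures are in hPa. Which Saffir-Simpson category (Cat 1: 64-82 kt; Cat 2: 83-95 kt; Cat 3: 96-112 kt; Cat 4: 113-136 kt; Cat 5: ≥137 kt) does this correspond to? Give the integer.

5

ΔP = 1009 − 893 = 116 mb.
V ≈ 6.7 × 116^0.646 = 6.7 × 21.56 ≈ 144 kt.
144 kt falls in the Category 5 band.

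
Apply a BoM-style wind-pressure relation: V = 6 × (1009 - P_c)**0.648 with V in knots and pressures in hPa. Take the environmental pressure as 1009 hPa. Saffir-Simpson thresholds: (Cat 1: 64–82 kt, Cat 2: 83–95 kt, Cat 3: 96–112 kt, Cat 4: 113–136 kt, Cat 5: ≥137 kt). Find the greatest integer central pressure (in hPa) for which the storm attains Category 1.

970 hPa

Category 1 begins at V = 64 kt.
Required ΔP = (64/6)^(1/0.648) = 10.667^1.543 ≈ 38.59 hPa.
P_c ≤ 1009 − 38.59 = 970.41, so the highest integer P_c is 970 hPa.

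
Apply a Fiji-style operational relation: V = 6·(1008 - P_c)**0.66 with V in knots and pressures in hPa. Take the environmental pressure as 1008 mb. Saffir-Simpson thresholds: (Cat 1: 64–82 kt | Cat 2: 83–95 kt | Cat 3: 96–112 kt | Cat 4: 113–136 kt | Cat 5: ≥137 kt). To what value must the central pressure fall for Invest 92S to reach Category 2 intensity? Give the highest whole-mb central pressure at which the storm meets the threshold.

Category 2 begins at V = 83 kt.
Required ΔP = (83/6)^(1/0.66) = 13.833^1.515 ≈ 53.54 mb.
P_c ≤ 1008 − 53.54 = 954.46, so the highest integer P_c is 954 mb.

954 mb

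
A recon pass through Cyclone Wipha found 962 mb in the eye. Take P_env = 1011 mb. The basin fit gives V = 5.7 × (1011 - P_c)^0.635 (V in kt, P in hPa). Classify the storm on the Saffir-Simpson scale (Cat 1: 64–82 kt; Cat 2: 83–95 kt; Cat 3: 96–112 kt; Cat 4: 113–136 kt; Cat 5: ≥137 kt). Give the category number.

ΔP = 1011 − 962 = 49 mb.
V ≈ 5.7 × 49^0.635 = 5.7 × 11.84 ≈ 67 kt.
67 kt falls in the Category 1 band.

1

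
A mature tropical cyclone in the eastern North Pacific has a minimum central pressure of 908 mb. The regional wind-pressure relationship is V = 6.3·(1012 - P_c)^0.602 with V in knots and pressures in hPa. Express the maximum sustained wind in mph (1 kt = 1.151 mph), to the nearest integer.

119 mph

ΔP = 1012 − 908 = 104 mb.
V ≈ 6.3 × 104^0.602 = 6.3 × 16.378 ≈ 103.180 kt.
103.180 × 1.151 ≈ 118.76 mph → 119 mph.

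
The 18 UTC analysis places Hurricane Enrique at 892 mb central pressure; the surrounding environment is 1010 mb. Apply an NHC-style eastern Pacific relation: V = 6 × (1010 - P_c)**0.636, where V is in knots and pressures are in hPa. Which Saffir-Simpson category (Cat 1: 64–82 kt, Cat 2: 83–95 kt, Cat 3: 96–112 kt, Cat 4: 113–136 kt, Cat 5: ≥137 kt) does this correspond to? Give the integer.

4

ΔP = 1010 − 892 = 118 mb.
V ≈ 6 × 118^0.636 = 6 × 20.78 ≈ 125 kt.
125 kt falls in the Category 4 band.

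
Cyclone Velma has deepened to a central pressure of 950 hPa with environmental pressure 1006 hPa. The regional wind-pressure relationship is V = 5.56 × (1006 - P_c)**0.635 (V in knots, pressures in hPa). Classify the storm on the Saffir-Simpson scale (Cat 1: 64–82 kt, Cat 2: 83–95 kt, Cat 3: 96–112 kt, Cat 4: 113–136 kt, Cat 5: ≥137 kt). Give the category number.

ΔP = 1006 − 950 = 56 hPa.
V ≈ 5.56 × 56^0.635 = 5.56 × 12.89 ≈ 72 kt.
72 kt falls in the Category 1 band.

1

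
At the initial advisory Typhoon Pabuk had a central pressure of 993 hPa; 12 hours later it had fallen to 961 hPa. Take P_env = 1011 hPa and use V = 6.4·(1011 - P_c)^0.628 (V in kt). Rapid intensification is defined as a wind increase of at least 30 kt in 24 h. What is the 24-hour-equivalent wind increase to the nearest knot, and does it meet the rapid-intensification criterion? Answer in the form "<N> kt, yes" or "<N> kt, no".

71 kt, yes

V₁: ΔP = 18, V ≈ 6.4 × 18^0.628 ≈ 39.31 kt.
V₂: ΔP = 50, V ≈ 6.4 × 50^0.628 ≈ 74.67 kt.
ΔV over 12 h = 35.36 kt → 24 h equivalent = 35.36 × 24/12 ≈ 70.72 kt.
71 kt ≥ 30 kt ⇒ rapid intensification.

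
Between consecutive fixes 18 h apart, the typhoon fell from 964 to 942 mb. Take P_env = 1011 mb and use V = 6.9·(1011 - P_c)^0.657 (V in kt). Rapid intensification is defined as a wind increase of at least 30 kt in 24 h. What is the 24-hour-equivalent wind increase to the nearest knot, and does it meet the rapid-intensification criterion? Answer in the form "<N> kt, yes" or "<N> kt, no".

33 kt, yes

V₁: ΔP = 47, V ≈ 6.9 × 47^0.657 ≈ 86.58 kt.
V₂: ΔP = 69, V ≈ 6.9 × 69^0.657 ≈ 111.42 kt.
ΔV over 18 h = 24.84 kt → 24 h equivalent = 24.84 × 24/18 ≈ 33.12 kt.
33 kt ≥ 30 kt ⇒ rapid intensification.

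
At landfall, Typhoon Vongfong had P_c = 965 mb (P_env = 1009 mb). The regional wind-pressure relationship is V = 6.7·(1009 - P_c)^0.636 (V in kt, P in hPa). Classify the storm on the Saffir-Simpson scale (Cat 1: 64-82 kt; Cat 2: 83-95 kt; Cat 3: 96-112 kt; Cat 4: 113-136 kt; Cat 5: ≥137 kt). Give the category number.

ΔP = 1009 − 965 = 44 mb.
V ≈ 6.7 × 44^0.636 = 6.7 × 11.10 ≈ 74 kt.
74 kt falls in the Category 1 band.

1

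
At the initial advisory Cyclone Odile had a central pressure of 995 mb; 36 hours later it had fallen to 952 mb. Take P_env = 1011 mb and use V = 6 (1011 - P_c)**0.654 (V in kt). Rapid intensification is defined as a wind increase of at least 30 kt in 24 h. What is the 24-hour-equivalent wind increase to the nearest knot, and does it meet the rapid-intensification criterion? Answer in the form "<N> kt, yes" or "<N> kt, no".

33 kt, yes

V₁: ΔP = 16, V ≈ 6 × 16^0.654 ≈ 36.78 kt.
V₂: ΔP = 59, V ≈ 6 × 59^0.654 ≈ 86.36 kt.
ΔV over 36 h = 49.58 kt → 24 h equivalent = 49.58 × 24/36 ≈ 33.05 kt.
33 kt ≥ 30 kt ⇒ rapid intensification.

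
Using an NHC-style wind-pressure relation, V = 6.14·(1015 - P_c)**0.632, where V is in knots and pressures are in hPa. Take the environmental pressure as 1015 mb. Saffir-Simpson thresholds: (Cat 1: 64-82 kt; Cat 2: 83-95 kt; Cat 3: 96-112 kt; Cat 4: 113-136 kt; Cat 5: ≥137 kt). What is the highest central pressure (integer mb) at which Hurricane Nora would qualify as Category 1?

Category 1 begins at V = 64 kt.
Required ΔP = (64/6.14)^(1/0.632) = 10.423^1.582 ≈ 40.81 mb.
P_c ≤ 1015 − 40.81 = 974.19, so the highest integer P_c is 974 mb.

974 mb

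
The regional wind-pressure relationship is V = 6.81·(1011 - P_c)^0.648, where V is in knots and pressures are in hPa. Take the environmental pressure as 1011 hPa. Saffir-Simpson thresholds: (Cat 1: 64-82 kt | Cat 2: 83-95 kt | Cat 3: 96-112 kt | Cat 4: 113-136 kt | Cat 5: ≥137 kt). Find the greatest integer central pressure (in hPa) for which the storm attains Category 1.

Category 1 begins at V = 64 kt.
Required ΔP = (64/6.81)^(1/0.648) = 9.398^1.543 ≈ 31.74 hPa.
P_c ≤ 1011 − 31.74 = 979.26, so the highest integer P_c is 979 hPa.

979 hPa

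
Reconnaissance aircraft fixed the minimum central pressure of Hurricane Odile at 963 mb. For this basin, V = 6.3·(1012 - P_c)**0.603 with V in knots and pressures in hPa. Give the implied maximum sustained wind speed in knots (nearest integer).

ΔP = 1012 − 963 = 49 mb.
49^0.603 ≈ 10.452.
V ≈ 6.3 × 10.452 ≈ 65.8 kt.

66 kt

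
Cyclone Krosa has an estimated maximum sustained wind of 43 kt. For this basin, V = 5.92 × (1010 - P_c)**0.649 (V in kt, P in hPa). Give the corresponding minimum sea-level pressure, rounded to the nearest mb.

989 mb

ΔP = (V / 5.92)^(1/0.649) = (43/5.92)^1.541.
43/5.92 = 7.264; 7.264^1.541 ≈ 21.23 mb.
P_c = 1010 − 21.23 = 988.77 ≈ 989 mb.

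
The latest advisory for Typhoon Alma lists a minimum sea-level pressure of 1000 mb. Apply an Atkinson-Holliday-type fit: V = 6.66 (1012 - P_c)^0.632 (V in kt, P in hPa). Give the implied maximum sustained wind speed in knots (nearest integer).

32 kt

ΔP = 1012 − 1000 = 12 mb.
12^0.632 ≈ 4.809.
V ≈ 6.66 × 4.809 ≈ 32.0 kt.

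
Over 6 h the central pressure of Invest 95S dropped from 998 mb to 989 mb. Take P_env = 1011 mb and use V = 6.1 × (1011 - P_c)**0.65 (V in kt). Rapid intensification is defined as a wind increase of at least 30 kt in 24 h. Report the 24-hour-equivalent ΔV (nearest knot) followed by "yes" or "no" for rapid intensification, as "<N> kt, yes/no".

53 kt, yes

V₁: ΔP = 13, V ≈ 6.1 × 13^0.65 ≈ 32.31 kt.
V₂: ΔP = 22, V ≈ 6.1 × 22^0.65 ≈ 45.49 kt.
ΔV over 6 h = 13.18 kt → 24 h equivalent = 13.18 × 24/6 ≈ 52.72 kt.
53 kt ≥ 30 kt ⇒ rapid intensification.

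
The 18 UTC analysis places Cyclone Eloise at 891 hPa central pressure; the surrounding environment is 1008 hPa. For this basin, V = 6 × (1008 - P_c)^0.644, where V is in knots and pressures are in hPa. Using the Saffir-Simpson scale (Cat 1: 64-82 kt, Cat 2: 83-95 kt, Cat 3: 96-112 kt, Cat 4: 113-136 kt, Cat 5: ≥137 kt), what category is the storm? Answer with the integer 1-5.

ΔP = 1008 − 891 = 117 hPa.
V ≈ 6 × 117^0.644 = 6 × 21.47 ≈ 129 kt.
129 kt falls in the Category 4 band.

4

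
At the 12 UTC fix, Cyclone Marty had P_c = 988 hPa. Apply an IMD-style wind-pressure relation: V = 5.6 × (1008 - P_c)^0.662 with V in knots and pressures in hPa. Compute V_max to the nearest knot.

41 kt

ΔP = 1008 − 988 = 20 hPa.
20^0.662 ≈ 7.266.
V ≈ 5.6 × 7.266 ≈ 40.7 kt.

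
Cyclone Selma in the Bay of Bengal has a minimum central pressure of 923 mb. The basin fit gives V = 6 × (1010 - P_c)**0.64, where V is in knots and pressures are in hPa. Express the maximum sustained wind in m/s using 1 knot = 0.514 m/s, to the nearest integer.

ΔP = 1010 − 923 = 87 mb.
V ≈ 6 × 87^0.64 = 6 × 17.430 ≈ 104.579 kt.
104.579 × 0.514 ≈ 53.75 m/s → 54 m/s.

54 m/s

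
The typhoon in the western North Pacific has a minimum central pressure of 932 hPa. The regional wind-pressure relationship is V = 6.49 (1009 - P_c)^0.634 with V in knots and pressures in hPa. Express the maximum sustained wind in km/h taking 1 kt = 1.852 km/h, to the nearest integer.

189 km/h

ΔP = 1009 − 932 = 77 hPa.
V ≈ 6.49 × 77^0.634 = 6.49 × 15.705 ≈ 101.925 kt.
101.925 × 1.852 ≈ 188.76 km/h → 189 km/h.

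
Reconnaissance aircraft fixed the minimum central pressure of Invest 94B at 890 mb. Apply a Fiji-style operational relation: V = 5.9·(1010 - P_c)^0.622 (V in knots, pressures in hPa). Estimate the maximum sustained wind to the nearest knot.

ΔP = 1010 − 890 = 120 mb.
120^0.622 ≈ 19.645.
V ≈ 5.9 × 19.645 ≈ 115.9 kt.

116 kt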